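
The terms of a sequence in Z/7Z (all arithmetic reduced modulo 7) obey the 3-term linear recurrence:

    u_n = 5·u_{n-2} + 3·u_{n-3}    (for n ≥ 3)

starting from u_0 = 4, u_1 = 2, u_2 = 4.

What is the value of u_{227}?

u_3 = 0·4 + 5·2 + 3·4 = 1
u_4 = 0·1 + 5·4 + 3·2 = 5
u_5 = 0·5 + 5·1 + 3·4 = 3
u_6 = 0·3 + 5·5 + 3·1 = 0
u_7 = 0·0 + 5·3 + 3·5 = 2
u_8 = 0·2 + 5·0 + 3·3 = 2
u_9 = 0·2 + 5·2 + 3·0 = 3
u_10 = 0·3 + 5·2 + 3·2 = 2
u_11 = 0·2 + 5·3 + 3·2 = 0
u_12 = 0·0 + 5·2 + 3·3 = 5
u_13 = 0·5 + 5·0 + 3·2 = 6
u_14 = 0·6 + 5·5 + 3·0 = 4
u_15 = 0·4 + 5·6 + 3·5 = 3
u_16 = 0·3 + 5·4 + 3·6 = 3
u_17 = 0·3 + 5·3 + 3·4 = 6
u_18 = 0·6 + 5·3 + 3·3 = 3
u_19 = 0·3 + 5·6 + 3·3 = 4
u_20 = 0·4 + 5·3 + 3·6 = 5
u_21 = 0·5 + 5·4 + 3·3 = 1
u_22 = 0·1 + 5·5 + 3·4 = 2
u_23 = 0·2 + 5·1 + 3·5 = 6
u_24 = 0·6 + 5·2 + 3·1 = 6
u_25 = 0·6 + 5·6 + 3·2 = 1
u_26 = 0·1 + 5·6 + 3·6 = 6
u_27 = 0·6 + 5·1 + 3·6 = 2
u_28 = 0·2 + 5·6 + 3·1 = 5
u_29 = 0·5 + 5·2 + 3·6 = 0
u_30 = 0·0 + 5·5 + 3·2 = 3
u_31 = 0·3 + 5·0 + 3·5 = 1
u_32 = 0·1 + 5·3 + 3·0 = 1
u_33 = 0·1 + 5·1 + 3·3 = 0
u_34 = 0·0 + 5·1 + 3·1 = 1
u_35 = 0·1 + 5·0 + 3·1 = 3
u_36 = 0·3 + 5·1 + 3·0 = 5
u_37 = 0·5 + 5·3 + 3·1 = 4
u_38 = 0·4 + 5·5 + 3·3 = 6
u_39 = 0·6 + 5·4 + 3·5 = 0
u_40 = 0·0 + 5·6 + 3·4 = 0
u_41 = 0·0 + 5·0 + 3·6 = 4
u_42 = 0·4 + 5·0 + 3·0 = 0
u_43 = 0·0 + 5·4 + 3·0 = 6
u_44 = 0·6 + 5·0 + 3·4 = 5
u_45 = 0·5 + 5·6 + 3·0 = 2
u_46 = 0·2 + 5·5 + 3·6 = 1
u_47 = 0·1 + 5·2 + 3·5 = 4
u_48 = 0·4 + 5·1 + 3·2 = 4
u_49 = 0·4 + 5·4 + 3·1 = 2
u_50 = 0·2 + 5·4 + 3·4 = 4
(u_48, u_49, u_50) = (4, 2, 4) = (u_0, u_1, u_2), so the sequence has period 48.
227 ≡ 35 (mod 48), hence u_227 = u_35 = 3.

3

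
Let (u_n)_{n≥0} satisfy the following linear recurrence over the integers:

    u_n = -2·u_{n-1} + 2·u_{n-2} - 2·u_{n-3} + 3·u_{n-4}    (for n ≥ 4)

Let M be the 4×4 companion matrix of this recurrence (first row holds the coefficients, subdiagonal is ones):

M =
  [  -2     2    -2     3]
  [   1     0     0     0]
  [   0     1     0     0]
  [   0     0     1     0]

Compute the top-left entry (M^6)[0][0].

492

(M^6)[0][0] is the top entry after applying M 6 times to the unit state (1, 0, 0, 0). Equivalently it is h_{9} for the auxiliary sequence (h_n) obeying the same recurrence with h_3 = 1 and h_i = 0 for 0 ≤ i < 3:
h_4 = -2·1 + 2·0 + -2·0 + 3·0 = -2
h_5 = -2·-2 + 2·1 + -2·0 + 3·0 = 6
h_6 = -2·6 + 2·-2 + -2·1 + 3·0 = -18
h_7 = -2·-18 + 2·6 + -2·-2 + 3·1 = 55
h_8 = -2·55 + 2·-18 + -2·6 + 3·-2 = -164
h_9 = -2·-164 + 2·55 + -2·-18 + 3·6 = 492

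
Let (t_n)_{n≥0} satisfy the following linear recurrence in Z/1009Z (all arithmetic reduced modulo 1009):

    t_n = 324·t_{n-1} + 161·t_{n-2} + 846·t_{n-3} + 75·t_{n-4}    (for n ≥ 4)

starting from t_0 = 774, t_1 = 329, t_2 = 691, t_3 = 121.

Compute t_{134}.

2

t_4 = 324·121 + 161·691 + 846·329 + 75·774 = 501
t_5 = 324·501 + 161·121 + 846·691 + 75·329 = 10
t_6 = 324·10 + 161·501 + 846·121 + 75·691 = 977
t_7 = 324·977 + 161·10 + 846·501 + 75·121 = 383
t_8 = 324·383 + 161·977 + 846·10 + 75·501 = 508
t_9 = 324·508 + 161·383 + 846·977 + 75·10 = 151
Continuing the recurrence:
  t_10 = 298;  t_11 = 190;  t_12 = 936;  t_13 = 968;  t_14 = 649;  t_15 = 781
  t_16 = 546;  t_17 = 55;  t_18 = 864;  t_19 = 64;  t_20 = 115;  t_21 = 658
  t_22 = 528;  t_23 = 725;  t_24 = 308;  t_25 = 201;  t_26 = 822;  t_27 = 160
  t_28 = 971;  t_29 = 482;  t_30 = 973;  t_31 = 385;  t_32 = 195;  t_33 = 698
  t_34 = 382;  t_35 = 157;  t_36 = 104;  t_37 = 625;  t_38 = 323;  t_39 = 318
  t_40 = 420;  t_41 = 893;  t_42 = 409;  t_43 = 618;  t_44 = 672;  t_45 = 708
  t_46 = 140;  t_47 = 307;  t_48 = 500;  t_49 = 556;  t_50 = 132;  t_51 = 152
  t_52 = 219;  t_53 = 586;  t_54 = 375;  t_55 = 848;  t_56 = 757;  t_57 = 372
  t_58 = 127;  t_59 = 889;  t_60 = 913;  t_61 = 162;  t_62 = 532;  t_63 = 271
  t_64 = 608;  t_65 = 581;  t_66 = 348;  t_67 = 380;  t_68 = 893;  t_69 = 357
  t_70 = 612;  t_71 = 473;  t_72 = 246;  t_73 = 138;  t_74 = 651;  t_75 = 485
  t_76 = 612;  t_77 = 1008;  t_78 = 375;  t_79 = 445;  t_80 = 386;  t_81 = 303
  t_82 = 882;  t_83 = 290;  t_84 = 606;  t_85 = 913;  t_86 = 586;  t_87 = 516
  t_88 = 757;  t_89 = 619;  t_90 = 764;  t_91 = 164;  t_92 = 848;  t_93 = 60
  t_94 = 880;  t_95 = 353;  t_96 = 109;  t_97 = 632;  t_98 = 726;  t_99 = 606
  t_100 = 445;  t_101 = 287;  t_102 = 234;  t_103 = 92;  t_104 = 599;  t_105 = 561
  t_106 = 255;  t_107 = 475;  t_108 = 114;  t_109 = 913;  t_110 = 589;  t_111 = 713
  t_112 = 925;  t_113 = 514;  t_114 = 248;  t_115 = 221;  t_116 = 261;  t_117 = 218
  t_118 = 384;  t_119 = 358;  t_120 = 417;  t_121 = 199;  t_122 = 150;  t_123 = 167
  t_124 = 412;  t_125 = 509;  t_126 = 360;  t_127 = 680;  t_128 = 197;  t_129 = 444
  t_130 = 923;  t_131 = 960;  t_132 = 464
t_133 = 324·464 + 161·960 + 846·923 + 75·444 = 73
t_134 = 324·73 + 161·464 + 846·960 + 75·923 = 2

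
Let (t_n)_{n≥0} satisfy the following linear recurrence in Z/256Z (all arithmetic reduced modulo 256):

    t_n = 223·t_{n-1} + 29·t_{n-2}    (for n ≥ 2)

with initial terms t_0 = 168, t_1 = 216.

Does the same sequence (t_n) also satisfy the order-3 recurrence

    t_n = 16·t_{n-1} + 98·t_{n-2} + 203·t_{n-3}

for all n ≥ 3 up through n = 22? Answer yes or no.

Terms t_0..t_22: 168, 216, 48, 72, 40, 0, 136, 120, 240, 168, 136, 128, 232, 152, 176, 136, 104, 0, 200, 56, 112, 232, 200
n=3: candidate gives 232, actual t_3 = 72 ✗

no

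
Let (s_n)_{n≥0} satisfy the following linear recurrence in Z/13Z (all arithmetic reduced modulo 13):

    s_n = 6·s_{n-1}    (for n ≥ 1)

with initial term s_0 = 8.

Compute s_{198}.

5

s_1 = 6·8 = 9
s_2 = 6·9 = 2
s_3 = 6·2 = 12
s_4 = 6·12 = 7
s_5 = 6·7 = 3
s_6 = 6·3 = 5
s_7 = 6·5 = 4
s_8 = 6·4 = 11
s_9 = 6·11 = 1
s_10 = 6·1 = 6
s_11 = 6·6 = 10
s_12 = 6·10 = 8
(s_12) = (8) = (s_0), so the sequence has period 12.
198 ≡ 6 (mod 12), hence s_198 = s_6 = 5.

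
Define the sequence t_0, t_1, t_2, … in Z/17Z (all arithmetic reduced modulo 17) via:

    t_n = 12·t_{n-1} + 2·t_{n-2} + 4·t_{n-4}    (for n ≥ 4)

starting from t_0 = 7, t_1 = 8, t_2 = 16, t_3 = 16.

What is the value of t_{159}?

6

t_4 = 12·16 + 2·16 + 0·8 + 4·7 = 14
t_5 = 12·14 + 2·16 + 0·16 + 4·8 = 11
t_6 = 12·11 + 2·14 + 0·16 + 4·16 = 3
t_7 = 12·3 + 2·11 + 0·14 + 4·16 = 3
t_8 = 12·3 + 2·3 + 0·11 + 4·14 = 13
t_9 = 12·13 + 2·3 + 0·3 + 4·11 = 2
Continuing the recurrence:
  t_10 = 11;  t_11 = 12;  t_12 = 14;  t_13 = 13;  t_14 = 7;  t_15 = 5
  t_16 = 11;  t_17 = 7;  t_18 = 15;  t_19 = 10;  t_20 = 7;  t_21 = 13
  t_22 = 9;  t_23 = 4;  t_24 = 9;  t_25 = 15;  t_26 = 13;  t_27 = 15
  t_28 = 4;  t_29 = 2;  t_30 = 16;  t_31 = 1;  t_32 = 9;  t_33 = 16
  t_34 = 2;  t_35 = 9;  t_36 = 12;  t_37 = 5;  t_38 = 7;  t_39 = 11
  t_40 = 7;  t_41 = 7;  t_42 = 7;  t_43 = 6;  t_44 = 12;  t_45 = 14
  t_46 = 16;  t_47 = 6;  t_48 = 16;  t_49 = 5;  t_50 = 3;  t_51 = 2
  t_52 = 9;  t_53 = 13;  t_54 = 16;  t_55 = 5;  t_56 = 9;  t_57 = 0
  t_58 = 14;  t_59 = 1;  t_60 = 8;  t_61 = 13;  t_62 = 7;  t_63 = 12
  t_64 = 3;  t_65 = 10;  t_66 = 1;  t_67 = 12;  t_68 = 5;  t_69 = 5
  t_70 = 6;  t_71 = 11;  t_72 = 11;  t_73 = 4;  t_74 = 9;  t_75 = 7
  t_76 = 10;  t_77 = 14;  t_78 = 3;  t_79 = 7;  t_80 = 11;  t_81 = 15
  t_82 = 10;  t_83 = 8;  t_84 = 7;  t_85 = 7;  t_86 = 2;  t_87 = 2
  t_88 = 5;  t_89 = 7;  t_90 = 0;  t_91 = 5;  t_92 = 12;  t_93 = 12
  t_94 = 15;  t_95 = 3;  t_96 = 12;  t_97 = 11;  t_98 = 12;  t_99 = 8
  t_100 = 15;  t_101 = 2;  t_102 = 0;  t_103 = 2;  t_104 = 16;  t_105 = 0
  t_106 = 15;  t_107 = 1;  t_108 = 4;  t_109 = 16;  t_110 = 5;  t_111 = 11
  t_112 = 5;  t_113 = 10;  t_114 = 14;  t_115 = 11;  t_116 = 10;  t_117 = 12
  t_118 = 16;  t_119 = 5;  t_120 = 13;  t_121 = 10;  t_122 = 6;  t_123 = 10
  t_124 = 14;  t_125 = 7;  t_126 = 0;  t_127 = 3;  t_128 = 7;  t_129 = 16
  t_130 = 2;  t_131 = 0;  t_132 = 15;  t_133 = 6;  t_134 = 8;  t_135 = 6
  t_136 = 12;  t_137 = 10;  t_138 = 6;  t_139 = 14;  t_140 = 7;  t_141 = 16
  t_142 = 9;  t_143 = 9;  t_144 = 1;  t_145 = 9;  t_146 = 10;  t_147 = 4
  t_148 = 4;  t_149 = 7;  t_150 = 13;  t_151 = 16;  t_152 = 13;  t_153 = 12
  t_154 = 1;  t_155 = 15;  t_156 = 13;  t_157 = 13
t_158 = 12·13 + 2·13 + 0·15 + 4·1 = 16
t_159 = 12·16 + 2·13 + 0·13 + 4·15 = 6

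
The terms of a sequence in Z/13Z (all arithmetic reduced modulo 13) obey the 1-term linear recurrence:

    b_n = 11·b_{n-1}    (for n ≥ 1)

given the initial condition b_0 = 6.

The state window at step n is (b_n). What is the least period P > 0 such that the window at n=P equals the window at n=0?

12

n=0: window = (6)
n=1: window = (1)
n=2: window = (11)
n=3: window = (4)
n=4: window = (5)
n=5: window = (3)
n=6: window = (7)
n=7: window = (12)
n=8: window = (2)
n=9: window = (9)
n=10: window = (8)
n=11: window = (10)
n=12: window = (6)
window at n=12 equals window at n=0 → period = 12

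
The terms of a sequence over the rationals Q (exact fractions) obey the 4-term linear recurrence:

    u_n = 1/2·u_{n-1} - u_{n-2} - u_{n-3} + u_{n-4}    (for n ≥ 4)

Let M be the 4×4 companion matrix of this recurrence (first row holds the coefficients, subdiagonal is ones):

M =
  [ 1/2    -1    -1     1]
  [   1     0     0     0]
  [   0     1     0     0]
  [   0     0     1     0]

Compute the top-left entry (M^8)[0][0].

(M^8)[0][0] is the top entry after applying M 8 times to the unit state (1, 0, 0, 0). Equivalently it is h_{11} for the auxiliary sequence (h_n) obeying the same recurrence with h_3 = 1 and h_i = 0 for 0 ≤ i < 3:
h_4 = 1/2·1 + -1·0 + -1·0 + 1·0 = 1/2
h_5 = 1/2·1/2 + -1·1 + -1·0 + 1·0 = -3/4
h_6 = 1/2·-3/4 + -1·1/2 + -1·1 + 1·0 = -15/8
h_7 = 1/2·-15/8 + -1·-3/4 + -1·1/2 + 1·1 = 5/16
h_8 = 1/2·5/16 + -1·-15/8 + -1·-3/4 + 1·1/2 = 105/32
h_9 = 1/2·105/32 + -1·5/16 + -1·-15/8 + 1·-3/4 = 157/64
h_10 = 1/2·157/64 + -1·105/32 + -1·5/16 + 1·-15/8 = -543/128
h_11 = 1/2·-543/128 + -1·157/64 + -1·105/32 + 1·5/16 = -1931/256

-1931/256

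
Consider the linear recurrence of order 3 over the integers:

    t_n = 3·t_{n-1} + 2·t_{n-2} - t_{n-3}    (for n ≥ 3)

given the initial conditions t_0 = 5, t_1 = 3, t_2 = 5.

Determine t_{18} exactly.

t_3 = 3·5 + 2·3 + -1·5 = 16
t_4 = 3·16 + 2·5 + -1·3 = 55
t_5 = 3·55 + 2·16 + -1·5 = 192
t_6 = 3·192 + 2·55 + -1·16 = 670
t_7 = 3·670 + 2·192 + -1·55 = 2339
t_8 = 3·2339 + 2·670 + -1·192 = 8165
t_9 = 3·8165 + 2·2339 + -1·670 = 28503
t_10 = 3·28503 + 2·8165 + -1·2339 = 99500
t_11 = 3·99500 + 2·28503 + -1·8165 = 347341
t_12 = 3·347341 + 2·99500 + -1·28503 = 1212520
t_13 = 3·1212520 + 2·347341 + -1·99500 = 4232742
t_14 = 3·4232742 + 2·1212520 + -1·347341 = 14775925
t_15 = 3·14775925 + 2·4232742 + -1·1212520 = 51580739
t_16 = 3·51580739 + 2·14775925 + -1·4232742 = 180061325
t_17 = 3·180061325 + 2·51580739 + -1·14775925 = 628569528
t_18 = 3·628569528 + 2·180061325 + -1·51580739 = 2194250495

2194250495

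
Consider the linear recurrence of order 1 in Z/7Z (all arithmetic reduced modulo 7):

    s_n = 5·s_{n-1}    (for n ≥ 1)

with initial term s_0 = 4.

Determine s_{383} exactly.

s_1 = 5·4 = 6
s_2 = 5·6 = 2
s_3 = 5·2 = 3
s_4 = 5·3 = 1
s_5 = 5·1 = 5
s_6 = 5·5 = 4
(s_6) = (4) = (s_0), so the sequence has period 6.
383 ≡ 5 (mod 6), hence s_383 = s_5 = 5.

5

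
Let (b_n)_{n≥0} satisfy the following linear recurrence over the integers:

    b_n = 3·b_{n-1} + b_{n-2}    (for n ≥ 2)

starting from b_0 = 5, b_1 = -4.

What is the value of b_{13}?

b_2 = 3·-4 + 1·5 = -7
b_3 = 3·-7 + 1·-4 = -25
b_4 = 3·-25 + 1·-7 = -82
b_5 = 3·-82 + 1·-25 = -271
b_6 = 3·-271 + 1·-82 = -895
b_7 = 3·-895 + 1·-271 = -2956
b_8 = 3·-2956 + 1·-895 = -9763
b_9 = 3·-9763 + 1·-2956 = -32245
b_10 = 3·-32245 + 1·-9763 = -106498
b_11 = 3·-106498 + 1·-32245 = -351739
b_12 = 3·-351739 + 1·-106498 = -1161715
b_13 = 3·-1161715 + 1·-351739 = -3836884

-3836884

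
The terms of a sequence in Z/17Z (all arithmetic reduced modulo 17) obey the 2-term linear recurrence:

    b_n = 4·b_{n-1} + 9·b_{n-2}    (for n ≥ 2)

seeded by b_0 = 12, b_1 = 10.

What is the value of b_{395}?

15

b_2 = 4·10 + 9·12 = 12
b_3 = 4·12 + 9·10 = 2
b_4 = 4·2 + 9·12 = 14
b_5 = 4·14 + 9·2 = 6
b_6 = 4·6 + 9·14 = 14
b_7 = 4·14 + 9·6 = 8
b_8 = 4·8 + 9·14 = 5
b_9 = 4·5 + 9·8 = 7
b_10 = 4·7 + 9·5 = 5
b_11 = 4·5 + 9·7 = 15
b_12 = 4·15 + 9·5 = 3
b_13 = 4·3 + 9·15 = 11
b_14 = 4·11 + 9·3 = 3
b_15 = 4·3 + 9·11 = 9
b_16 = 4·9 + 9·3 = 12
b_17 = 4·12 + 9·9 = 10
(b_16, b_17) = (12, 10) = (b_0, b_1), so the sequence has period 16.
395 ≡ 11 (mod 16), hence b_395 = b_11 = 15.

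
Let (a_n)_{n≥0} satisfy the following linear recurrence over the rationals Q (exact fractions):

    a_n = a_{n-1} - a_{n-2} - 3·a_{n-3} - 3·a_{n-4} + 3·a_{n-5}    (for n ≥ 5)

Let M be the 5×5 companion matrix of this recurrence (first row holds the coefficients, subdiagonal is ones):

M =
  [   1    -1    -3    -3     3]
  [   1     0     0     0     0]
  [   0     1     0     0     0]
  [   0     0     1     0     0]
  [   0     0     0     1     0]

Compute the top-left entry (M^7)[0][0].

(M^7)[0][0] is the top entry after applying M 7 times to the unit state (1, 0, 0, 0, 0). Equivalently it is h_{11} for the auxiliary sequence (h_n) obeying the same recurrence with h_4 = 1 and h_i = 0 for 0 ≤ i < 4:
h_5 = 1·1 + -1·0 + -3·0 + -3·0 + 3·0 = 1
h_6 = 1·1 + -1·1 + -3·0 + -3·0 + 3·0 = 0
h_7 = 1·0 + -1·1 + -3·1 + -3·0 + 3·0 = -4
h_8 = 1·-4 + -1·0 + -3·1 + -3·1 + 3·0 = -10
h_9 = 1·-10 + -1·-4 + -3·0 + -3·1 + 3·1 = -6
h_10 = 1·-6 + -1·-10 + -3·-4 + -3·0 + 3·1 = 19
h_11 = 1·19 + -1·-6 + -3·-10 + -3·-4 + 3·0 = 67

67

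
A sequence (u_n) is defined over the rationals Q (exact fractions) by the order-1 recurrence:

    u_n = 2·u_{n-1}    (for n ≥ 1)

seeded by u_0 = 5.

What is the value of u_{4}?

u_1 = 2·5 = 10
u_2 = 2·10 = 20
u_3 = 2·20 = 40
u_4 = 2·40 = 80

80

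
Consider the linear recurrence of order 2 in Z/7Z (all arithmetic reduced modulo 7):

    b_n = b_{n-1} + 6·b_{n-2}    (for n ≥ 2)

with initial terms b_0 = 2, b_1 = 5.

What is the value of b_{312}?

2

b_2 = 1·5 + 6·2 = 3
b_3 = 1·3 + 6·5 = 5
b_4 = 1·5 + 6·3 = 2
b_5 = 1·2 + 6·5 = 4
b_6 = 1·4 + 6·2 = 2
b_7 = 1·2 + 6·4 = 5
(b_6, b_7) = (2, 5) = (b_0, b_1), so the sequence has period 6.
312 ≡ 0 (mod 6), hence b_312 = b_0 = 2.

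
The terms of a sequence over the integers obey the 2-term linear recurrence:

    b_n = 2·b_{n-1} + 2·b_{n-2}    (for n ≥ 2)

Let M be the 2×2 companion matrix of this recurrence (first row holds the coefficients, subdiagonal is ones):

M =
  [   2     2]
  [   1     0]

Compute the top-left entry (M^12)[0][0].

136384

(M^12)[0][0] is the top entry after applying M 12 times to the unit state (1, 0). Equivalently it is h_{13} for the auxiliary sequence (h_n) obeying the same recurrence with h_1 = 1 and h_i = 0 for 0 ≤ i < 1:
h_2 = 2·1 + 2·0 = 2
h_3 = 2·2 + 2·1 = 6
h_4 = 2·6 + 2·2 = 16
h_5 = 2·16 + 2·6 = 44
h_6 = 2·44 + 2·16 = 120
h_7 = 2·120 + 2·44 = 328
h_8 = 2·328 + 2·120 = 896
h_9 = 2·896 + 2·328 = 2448
h_10 = 2·2448 + 2·896 = 6688
h_11 = 2·6688 + 2·2448 = 18272
h_12 = 2·18272 + 2·6688 = 49920
h_13 = 2·49920 + 2·18272 = 136384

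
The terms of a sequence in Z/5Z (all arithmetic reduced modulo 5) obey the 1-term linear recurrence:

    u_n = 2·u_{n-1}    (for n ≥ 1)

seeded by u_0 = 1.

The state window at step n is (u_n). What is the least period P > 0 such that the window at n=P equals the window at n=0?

4

n=0: window = (1)
n=1: window = (2)
n=2: window = (4)
n=3: window = (3)
n=4: window = (1)
window at n=4 equals window at n=0 → period = 4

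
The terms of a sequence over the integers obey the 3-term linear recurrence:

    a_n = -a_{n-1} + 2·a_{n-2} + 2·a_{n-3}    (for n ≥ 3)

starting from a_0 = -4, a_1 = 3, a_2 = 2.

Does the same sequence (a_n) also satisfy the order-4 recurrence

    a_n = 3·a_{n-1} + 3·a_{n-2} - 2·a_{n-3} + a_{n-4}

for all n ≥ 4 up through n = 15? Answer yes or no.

Terms a_0..a_15: -4, 3, 2, -4, 14, -18, 38, -46, 86, -102, 182, -214, 374, -438, 758, -886
n=4: candidate gives -16, actual a_4 = 14 ✗

no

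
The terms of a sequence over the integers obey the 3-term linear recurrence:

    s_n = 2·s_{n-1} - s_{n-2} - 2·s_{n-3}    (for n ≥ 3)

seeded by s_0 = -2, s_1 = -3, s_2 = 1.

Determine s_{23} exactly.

494985

s_3 = 2·1 + -1·-3 + -2·-2 = 9
s_4 = 2·9 + -1·1 + -2·-3 = 23
s_5 = 2·23 + -1·9 + -2·1 = 35
s_6 = 2·35 + -1·23 + -2·9 = 29
s_7 = 2·29 + -1·35 + -2·23 = -23
s_8 = 2·-23 + -1·29 + -2·35 = -145
s_9 = 2·-145 + -1·-23 + -2·29 = -325
s_10 = 2·-325 + -1·-145 + -2·-23 = -459
s_11 = 2·-459 + -1·-325 + -2·-145 = -303
s_12 = 2·-303 + -1·-459 + -2·-325 = 503
s_13 = 2·503 + -1·-303 + -2·-459 = 2227
s_14 = 2·2227 + -1·503 + -2·-303 = 4557
s_15 = 2·4557 + -1·2227 + -2·503 = 5881
s_16 = 2·5881 + -1·4557 + -2·2227 = 2751
s_17 = 2·2751 + -1·5881 + -2·4557 = -9493
s_18 = 2·-9493 + -1·2751 + -2·5881 = -33499
s_19 = 2·-33499 + -1·-9493 + -2·2751 = -63007
s_20 = 2·-63007 + -1·-33499 + -2·-9493 = -73529
s_21 = 2·-73529 + -1·-63007 + -2·-33499 = -17053
s_22 = 2·-17053 + -1·-73529 + -2·-63007 = 165437
s_23 = 2·165437 + -1·-17053 + -2·-73529 = 494985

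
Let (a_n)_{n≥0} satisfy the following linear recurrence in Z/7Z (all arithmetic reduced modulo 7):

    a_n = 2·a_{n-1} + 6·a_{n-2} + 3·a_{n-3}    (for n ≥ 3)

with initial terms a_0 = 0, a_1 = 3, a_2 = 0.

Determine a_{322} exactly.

a_3 = 2·0 + 6·3 + 3·0 = 4
a_4 = 2·4 + 6·0 + 3·3 = 3
a_5 = 2·3 + 6·4 + 3·0 = 2
a_6 = 2·2 + 6·3 + 3·4 = 6
a_7 = 2·6 + 6·2 + 3·3 = 5
a_8 = 2·5 + 6·6 + 3·2 = 3
a_9 = 2·3 + 6·5 + 3·6 = 5
a_10 = 2·5 + 6·3 + 3·5 = 1
a_11 = 2·1 + 6·5 + 3·3 = 6
a_12 = 2·6 + 6·1 + 3·5 = 5
a_13 = 2·5 + 6·6 + 3·1 = 0
a_14 = 2·0 + 6·5 + 3·6 = 6
a_15 = 2·6 + 6·0 + 3·5 = 6
a_16 = 2·6 + 6·6 + 3·0 = 6
a_17 = 2·6 + 6·6 + 3·6 = 3
a_18 = 2·3 + 6·6 + 3·6 = 4
a_19 = 2·4 + 6·3 + 3·6 = 2
a_20 = 2·2 + 6·4 + 3·3 = 2
a_21 = 2·2 + 6·2 + 3·4 = 0
a_22 = 2·0 + 6·2 + 3·2 = 4
a_23 = 2·4 + 6·0 + 3·2 = 0
a_24 = 2·0 + 6·4 + 3·0 = 3
a_25 = 2·3 + 6·0 + 3·4 = 4
a_26 = 2·4 + 6·3 + 3·0 = 5
a_27 = 2·5 + 6·4 + 3·3 = 1
a_28 = 2·1 + 6·5 + 3·4 = 2
a_29 = 2·2 + 6·1 + 3·5 = 4
a_30 = 2·4 + 6·2 + 3·1 = 2
a_31 = 2·2 + 6·4 + 3·2 = 6
a_32 = 2·6 + 6·2 + 3·4 = 1
a_33 = 2·1 + 6·6 + 3·2 = 2
a_34 = 2·2 + 6·1 + 3·6 = 0
a_35 = 2·0 + 6·2 + 3·1 = 1
a_36 = 2·1 + 6·0 + 3·2 = 1
a_37 = 2·1 + 6·1 + 3·0 = 1
a_38 = 2·1 + 6·1 + 3·1 = 4
a_39 = 2·4 + 6·1 + 3·1 = 3
a_40 = 2·3 + 6·4 + 3·1 = 5
a_41 = 2·5 + 6·3 + 3·4 = 5
a_42 = 2·5 + 6·5 + 3·3 = 0
a_43 = 2·0 + 6·5 + 3·5 = 3
a_44 = 2·3 + 6·0 + 3·5 = 0
(a_42, a_43, a_44) = (0, 3, 0) = (a_0, a_1, a_2), so the sequence has period 42.
322 ≡ 28 (mod 42), hence a_322 = a_28 = 2.

2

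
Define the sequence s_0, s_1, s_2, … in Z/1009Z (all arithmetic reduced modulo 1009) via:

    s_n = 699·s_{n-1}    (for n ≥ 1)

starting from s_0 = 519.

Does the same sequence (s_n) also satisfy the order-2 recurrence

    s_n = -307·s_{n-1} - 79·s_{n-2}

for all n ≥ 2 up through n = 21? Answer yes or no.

yes

Terms s_0..s_21: 519, 550, 21, 553, 100, 279, 284, 752, 968, 602, 45, 176, 935, 742, 32, 170, 777, 281, 673, 233, 418, 581
n=2: candidate gives 21, actual s_2 = 21 ✓
n=3: candidate gives 553, actual s_3 = 553 ✓
n=4: candidate gives 100, actual s_4 = 100 ✓
n=5: candidate gives 279, actual s_5 = 279 ✓
n=6: candidate gives 284, actual s_6 = 284 ✓
n=7: candidate gives 752, actual s_7 = 752 ✓
n=8: candidate gives 968, actual s_8 = 968 ✓
n=9: candidate gives 602, actual s_9 = 602 ✓
n=10: candidate gives 45, actual s_10 = 45 ✓
n=11: candidate gives 176, actual s_11 = 176 ✓
n=12: candidate gives 935, actual s_12 = 935 ✓
n=13: candidate gives 742, actual s_13 = 742 ✓
n=14: candidate gives 32, actual s_14 = 32 ✓
n=15: candidate gives 170, actual s_15 = 170 ✓
n=16: candidate gives 777, actual s_16 = 777 ✓
n=17: candidate gives 281, actual s_17 = 281 ✓
n=18: candidate gives 673, actual s_18 = 673 ✓
n=19: candidate gives 233, actual s_19 = 233 ✓
n=20: candidate gives 418, actual s_20 = 418 ✓
n=21: candidate gives 581, actual s_21 = 581 ✓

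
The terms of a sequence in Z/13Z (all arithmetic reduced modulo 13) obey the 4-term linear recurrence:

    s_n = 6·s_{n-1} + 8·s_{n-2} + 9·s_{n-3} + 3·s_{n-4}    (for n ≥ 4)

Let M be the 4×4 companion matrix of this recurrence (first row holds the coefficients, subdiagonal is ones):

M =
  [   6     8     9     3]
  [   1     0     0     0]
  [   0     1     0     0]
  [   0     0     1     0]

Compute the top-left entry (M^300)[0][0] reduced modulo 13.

(M^300)[0][0] is the top entry after applying M 300 times to the unit state (1, 0, 0, 0). Equivalently it is h_{303} for the auxiliary sequence (h_n) obeying the same recurrence with h_3 = 1 and h_i = 0 for 0 ≤ i < 3:
h_4 = 6·1 + 8·0 + 9·0 + 3·0 = 6
h_5 = 6·6 + 8·1 + 9·0 + 3·0 = 5
h_6 = 6·5 + 8·6 + 9·1 + 3·0 = 9
h_7 = 6·9 + 8·5 + 9·6 + 3·1 = 8
h_8 = 6·8 + 8·9 + 9·5 + 3·6 = 1
h_9 = 6·1 + 8·8 + 9·9 + 3·5 = 10
Continuing the recurrence:
  h_10 = 11;  h_11 = 10;  h_12 = 7;  h_13 = 4;  h_14 = 8;  h_15 = 4
  h_16 = 2;  h_17 = 11;  h_18 = 12;  h_19 = 8;  h_20 = 2;  h_21 = 9
  h_22 = 9;  h_23 = 12;  h_24 = 10;  h_25 = 4;  h_26 = 5;  h_27 = 6
  h_28 = 12;  h_29 = 8;  h_30 = 5;  h_31 = 12;  h_32 = 12;  h_33 = 3
  h_34 = 3;  h_35 = 4;  h_36 = 7;  h_37 = 6;  h_38 = 7;  h_39 = 9
  h_40 = 3;  h_41 = 2;  h_42 = 8;  h_43 = 1;  h_44 = 6;  h_45 = 5
  h_46 = 7;  h_47 = 9;  h_48 = 4;  h_49 = 5;  h_50 = 8;  h_51 = 8
  h_52 = 0;  h_53 = 8;  h_54 = 1;  h_55 = 3;  h_56 = 7;  h_57 = 8
  h_58 = 4;  h_59 = 4;  h_60 = 6;  h_61 = 11;  h_62 = 6;  h_63 = 8
  h_64 = 5;  h_65 = 12;  h_66 = 7;  h_67 = 12;  h_68 = 4;  h_69 = 11
  h_70 = 6;  h_71 = 1;  h_72 = 9;  h_73 = 6;  h_74 = 5;  h_75 = 6
  h_76 = 1;  h_77 = 0;  h_78 = 12;  h_79 = 8;  h_80 = 4;  h_81 = 1
  h_82 = 3;  h_83 = 8;  h_84 = 2;  h_85 = 2;  h_86 = 5;  h_87 = 10
  h_88 = 7;  h_89 = 4;  h_90 = 3;  h_91 = 0;  h_92 = 3;  h_93 = 5
  h_94 = 11;  h_95 = 3;  h_96 = 4;  h_97 = 6;  h_98 = 11;  h_99 = 3
  h_100 = 3;  h_101 = 3;  h_102 = 11;  h_103 = 9;  h_104 = 9;  h_105 = 0
  h_106 = 4;  h_107 = 2;  h_108 = 6;  h_109 = 10;  h_110 = 8;  h_111 = 6
  h_112 = 0;  h_113 = 7;  h_114 = 3;  h_115 = 1;  h_116 = 2;  h_117 = 3
  h_118 = 0;  h_119 = 6;  h_120 = 4;  h_121 = 3;  h_122 = 0;  h_123 = 0
  h_124 = 0;  h_125 = 9;  h_126 = 2;  h_127 = 6;  h_128 = 3;  h_129 = 7
  h_130 = 9;  h_131 = 12;  h_132 = 8;  h_133 = 12;  h_134 = 11;  h_135 = 10
  h_136 = 7;  h_137 = 10;  h_138 = 5;  h_139 = 8;  h_140 = 4;  h_141 = 7
  h_142 = 5;  h_143 = 3;  h_144 = 3;  h_145 = 4;  h_146 = 12;  h_147 = 10
  h_148 = 6;  h_149 = 2;  h_150 = 4;  h_151 = 7;  h_152 = 6;  h_153 = 4
  h_154 = 4;  h_155 = 1;  h_156 = 1;  h_157 = 10;  h_158 = 11;  h_159 = 2
  h_160 = 11;  h_161 = 3;  h_162 = 1;  h_163 = 5;  h_164 = 7;  h_165 = 9
  h_166 = 2;  h_167 = 6;  h_168 = 11;  h_169 = 3;  h_170 = 10;  h_171 = 6
  h_172 = 7;  h_173 = 7;  h_174 = 0;  h_175 = 7;  h_176 = 9;  h_177 = 1
  h_178 = 11;  h_179 = 7;  h_180 = 10;  h_181 = 10;  h_182 = 2;  h_183 = 8
  h_184 = 2;  h_185 = 7;  h_186 = 6;  h_187 = 4;  h_188 = 11;  h_189 = 4
  h_190 = 10;  h_191 = 8;  h_192 = 2;  h_193 = 9;  h_194 = 3;  h_195 = 2
  h_196 = 6;  h_197 = 2;  h_198 = 9;  h_199 = 0;  h_200 = 4;  h_201 = 7
  h_202 = 10;  h_203 = 9;  h_204 = 1;  h_205 = 7;  h_206 = 5;  h_207 = 5
  h_208 = 6;  h_209 = 12;  h_210 = 11;  h_211 = 10;  h_212 = 1;  h_213 = 0
  h_214 = 1;  h_215 = 6;  h_216 = 8;  h_217 = 1;  h_218 = 10;  h_219 = 2
  h_220 = 8;  h_221 = 1;  h_222 = 1;  h_223 = 1;  h_224 = 8;  h_225 = 3
  h_226 = 3;  h_227 = 0;  h_228 = 10;  h_229 = 5;  h_230 = 2;  h_231 = 12
  h_232 = 7;  h_233 = 2;  h_234 = 0;  h_235 = 11;  h_236 = 1;  h_237 = 9
  h_238 = 5;  h_239 = 1;  h_240 = 0;  h_241 = 2;  h_242 = 10;  h_243 = 1
  h_244 = 0;  h_245 = 0;  h_246 = 0;  h_247 = 3;  h_248 = 5;  h_249 = 2
  h_250 = 1;  h_251 = 11;  h_252 = 3;  h_253 = 4;  h_254 = 7;  h_255 = 4
  h_256 = 8;  h_257 = 12;  h_258 = 11;  h_259 = 12;  h_260 = 6;  h_261 = 7
  h_262 = 10;  h_263 = 11;  h_264 = 6;  h_265 = 1;  h_266 = 1;  h_267 = 10
  h_268 = 4;  h_269 = 12;  h_270 = 2;  h_271 = 5;  h_272 = 10;  h_273 = 11
  h_274 = 2;  h_275 = 10;  h_276 = 10;  h_277 = 9;  h_278 = 9;  h_279 = 12
  h_280 = 8;  h_281 = 5;  h_282 = 8;  h_283 = 1;  h_284 = 9;  h_285 = 6
  h_286 = 11;  h_287 = 3;  h_288 = 5;  h_289 = 2;  h_290 = 8;  h_291 = 1
  h_292 = 12;  h_293 = 2;  h_294 = 11;  h_295 = 11;  h_296 = 0;  h_297 = 11
  h_298 = 3;  h_299 = 9;  h_300 = 8;  h_301 = 11
h_302 = 6·11 + 8·8 + 9·9 + 3·3 = 12
h_303 = 6·12 + 8·11 + 9·8 + 3·9 = 12

12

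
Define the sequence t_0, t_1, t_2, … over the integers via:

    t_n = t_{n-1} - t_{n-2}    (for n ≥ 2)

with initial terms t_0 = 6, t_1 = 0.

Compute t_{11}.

6

t_2 = 1·0 + -1·6 = -6
t_3 = 1·-6 + -1·0 = -6
t_4 = 1·-6 + -1·-6 = 0
t_5 = 1·0 + -1·-6 = 6
t_6 = 1·6 + -1·0 = 6
t_7 = 1·6 + -1·6 = 0
t_8 = 1·0 + -1·6 = -6
t_9 = 1·-6 + -1·0 = -6
t_10 = 1·-6 + -1·-6 = 0
t_11 = 1·0 + -1·-6 = 6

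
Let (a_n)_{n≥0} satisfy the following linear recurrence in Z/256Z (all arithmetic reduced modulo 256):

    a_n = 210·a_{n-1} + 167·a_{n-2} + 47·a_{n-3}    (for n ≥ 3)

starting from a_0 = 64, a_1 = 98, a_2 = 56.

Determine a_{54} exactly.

178

a_3 = 210·56 + 167·98 + 47·64 = 158
a_4 = 210·158 + 167·56 + 47·98 = 34
a_5 = 210·34 + 167·158 + 47·56 = 62
a_6 = 210·62 + 167·34 + 47·158 = 12
a_7 = 210·12 + 167·62 + 47·34 = 136
a_8 = 210·136 + 167·12 + 47·62 = 198
a_9 = 210·198 + 167·136 + 47·12 = 88
a_10 = 210·88 + 167·198 + 47·136 = 82
a_11 = 210·82 + 167·88 + 47·198 = 6
a_12 = 210·6 + 167·82 + 47·88 = 146
a_13 = 210·146 + 167·6 + 47·82 = 188
a_14 = 210·188 + 167·146 + 47·6 = 144
a_15 = 210·144 + 167·188 + 47·146 = 146
a_16 = 210·146 + 167·144 + 47·188 = 56
a_17 = 210·56 + 167·146 + 47·144 = 158
a_18 = 210·158 + 167·56 + 47·146 = 242
a_19 = 210·242 + 167·158 + 47·56 = 222
a_20 = 210·222 + 167·242 + 47·158 = 252
a_21 = 210·252 + 167·222 + 47·242 = 248
a_22 = 210·248 + 167·252 + 47·222 = 150
a_23 = 210·150 + 167·248 + 47·252 = 24
a_24 = 210·24 + 167·150 + 47·248 = 18
a_25 = 210·18 + 167·24 + 47·150 = 246
a_26 = 210·246 + 167·18 + 47·24 = 242
a_27 = 210·242 + 167·246 + 47·18 = 76
a_28 = 210·76 + 167·242 + 47·246 = 96
a_29 = 210·96 + 167·76 + 47·242 = 194
a_30 = 210·194 + 167·96 + 47·76 = 184
a_31 = 210·184 + 167·194 + 47·96 = 30
a_32 = 210·30 + 167·184 + 47·194 = 66
a_33 = 210·66 + 167·30 + 47·184 = 126
a_34 = 210·126 + 167·66 + 47·30 = 236
a_35 = 210·236 + 167·126 + 47·66 = 232
a_36 = 210·232 + 167·236 + 47·126 = 102
a_37 = 210·102 + 167·232 + 47·236 = 88
a_38 = 210·88 + 167·102 + 47·232 = 82
a_39 = 210·82 + 167·88 + 47·102 = 102
a_40 = 210·102 + 167·82 + 47·88 = 82
a_41 = 210·82 + 167·102 + 47·82 = 220
a_42 = 210·220 + 167·82 + 47·102 = 176
a_43 = 210·176 + 167·220 + 47·82 = 242
a_44 = 210·242 + 167·176 + 47·220 = 184
a_45 = 210·184 + 167·242 + 47·176 = 30
a_46 = 210·30 + 167·184 + 47·242 = 18
a_47 = 210·18 + 167·30 + 47·184 = 30
a_48 = 210·30 + 167·18 + 47·30 = 220
a_49 = 210·220 + 167·30 + 47·18 = 88
a_50 = 210·88 + 167·220 + 47·30 = 54
a_51 = 210·54 + 167·88 + 47·220 = 24
a_52 = 210·24 + 167·54 + 47·88 = 18
a_53 = 210·18 + 167·24 + 47·54 = 86
a_54 = 210·86 + 167·18 + 47·24 = 178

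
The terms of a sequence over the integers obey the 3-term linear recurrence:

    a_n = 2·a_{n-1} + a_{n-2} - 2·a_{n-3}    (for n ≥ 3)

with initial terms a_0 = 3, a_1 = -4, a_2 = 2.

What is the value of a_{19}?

-174766

a_3 = 2·2 + 1·-4 + -2·3 = -6
a_4 = 2·-6 + 1·2 + -2·-4 = -2
a_5 = 2·-2 + 1·-6 + -2·2 = -14
a_6 = 2·-14 + 1·-2 + -2·-6 = -18
a_7 = 2·-18 + 1·-14 + -2·-2 = -46
a_8 = 2·-46 + 1·-18 + -2·-14 = -82
a_9 = 2·-82 + 1·-46 + -2·-18 = -174
a_10 = 2·-174 + 1·-82 + -2·-46 = -338
a_11 = 2·-338 + 1·-174 + -2·-82 = -686
a_12 = 2·-686 + 1·-338 + -2·-174 = -1362
a_13 = 2·-1362 + 1·-686 + -2·-338 = -2734
a_14 = 2·-2734 + 1·-1362 + -2·-686 = -5458
a_15 = 2·-5458 + 1·-2734 + -2·-1362 = -10926
a_16 = 2·-10926 + 1·-5458 + -2·-2734 = -21842
a_17 = 2·-21842 + 1·-10926 + -2·-5458 = -43694
a_18 = 2·-43694 + 1·-21842 + -2·-10926 = -87378
a_19 = 2·-87378 + 1·-43694 + -2·-21842 = -174766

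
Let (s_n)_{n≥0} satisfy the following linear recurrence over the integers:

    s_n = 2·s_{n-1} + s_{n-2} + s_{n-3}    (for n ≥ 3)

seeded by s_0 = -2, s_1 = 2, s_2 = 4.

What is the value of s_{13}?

s_3 = 2·4 + 1·2 + 1·-2 = 8
s_4 = 2·8 + 1·4 + 1·2 = 22
s_5 = 2·22 + 1·8 + 1·4 = 56
s_6 = 2·56 + 1·22 + 1·8 = 142
s_7 = 2·142 + 1·56 + 1·22 = 362
s_8 = 2·362 + 1·142 + 1·56 = 922
s_9 = 2·922 + 1·362 + 1·142 = 2348
s_10 = 2·2348 + 1·922 + 1·362 = 5980
s_11 = 2·5980 + 1·2348 + 1·922 = 15230
s_12 = 2·15230 + 1·5980 + 1·2348 = 38788
s_13 = 2·38788 + 1·15230 + 1·5980 = 98786

98786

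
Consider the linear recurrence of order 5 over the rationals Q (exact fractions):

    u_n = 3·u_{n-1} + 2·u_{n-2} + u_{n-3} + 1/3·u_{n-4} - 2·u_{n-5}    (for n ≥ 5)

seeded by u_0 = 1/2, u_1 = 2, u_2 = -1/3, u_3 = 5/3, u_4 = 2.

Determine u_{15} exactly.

246557147/81

u_5 = 3·2 + 2·5/3 + 1·-1/3 + 1/3·2 + -2·1/2 = 26/3
u_6 = 3·26/3 + 2·2 + 1·5/3 + 1/3·-1/3 + -2·2 = 248/9
u_7 = 3·248/9 + 2·26/3 + 1·2 + 1/3·5/3 + -2·-1/3 = 929/9
u_8 = 3·929/9 + 2·248/9 + 1·26/3 + 1/3·2 + -2·5/3 = 3337/9
u_9 = 3·3337/9 + 2·929/9 + 1·248/9 + 1/3·26/3 + -2·2 = 12107/9
u_10 = 3·12107/9 + 2·3337/9 + 1·929/9 + 1/3·248/9 + -2·26/3 = 131552/27
u_11 = 3·131552/27 + 2·12107/9 + 1·3337/9 + 1/3·929/9 + -2·248/9 = 476750/27
u_12 = 3·476750/27 + 2·131552/27 + 1·12107/9 + 1/3·3337/9 + -2·929/9 = 1727438/27
u_13 = 3·1727438/27 + 2·476750/27 + 1·131552/27 + 1/3·12107/9 + -2·3337/9 = 6259451/27
u_14 = 3·6259451/27 + 2·1727438/27 + 1·476750/27 + 1/3·131552/27 + -2·12107/9 = 68043563/81
u_15 = 3·68043563/81 + 2·6259451/27 + 1·1727438/27 + 1/3·476750/27 + -2·131552/27 = 246557147/81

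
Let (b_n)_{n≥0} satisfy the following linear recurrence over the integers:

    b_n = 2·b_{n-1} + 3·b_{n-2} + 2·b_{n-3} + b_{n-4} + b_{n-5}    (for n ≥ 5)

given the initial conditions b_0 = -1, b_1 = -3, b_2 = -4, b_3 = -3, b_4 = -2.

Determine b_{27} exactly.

b_5 = 2·-2 + 3·-3 + 2·-4 + 1·-3 + 1·-1 = -25
b_6 = 2·-25 + 3·-2 + 2·-3 + 1·-4 + 1·-3 = -69
b_7 = 2·-69 + 3·-25 + 2·-2 + 1·-3 + 1·-4 = -224
b_8 = 2·-224 + 3·-69 + 2·-25 + 1·-2 + 1·-3 = -710
b_9 = 2·-710 + 3·-224 + 2·-69 + 1·-25 + 1·-2 = -2257
b_10 = 2·-2257 + 3·-710 + 2·-224 + 1·-69 + 1·-25 = -7186
b_11 = 2·-7186 + 3·-2257 + 2·-710 + 1·-224 + 1·-69 = -22856
b_12 = 2·-22856 + 3·-7186 + 2·-2257 + 1·-710 + 1·-224 = -72718
b_13 = 2·-72718 + 3·-22856 + 2·-7186 + 1·-2257 + 1·-710 = -231343
b_14 = 2·-231343 + 3·-72718 + 2·-22856 + 1·-7186 + 1·-2257 = -735995
b_15 = 2·-735995 + 3·-231343 + 2·-72718 + 1·-22856 + 1·-7186 = -2341497
b_16 = 2·-2341497 + 3·-735995 + 2·-231343 + 1·-72718 + 1·-22856 = -7449239
b_17 = 2·-7449239 + 3·-2341497 + 2·-735995 + 1·-231343 + 1·-72718 = -23699020
b_18 = 2·-23699020 + 3·-7449239 + 2·-2341497 + 1·-735995 + 1·-231343 = -75396089
b_19 = 2·-75396089 + 3·-23699020 + 2·-7449239 + 1·-2341497 + 1·-735995 = -239865208
b_20 = 2·-239865208 + 3·-75396089 + 2·-23699020 + 1·-7449239 + 1·-2341497 = -763107459
b_21 = 2·-763107459 + 3·-239865208 + 2·-75396089 + 1·-23699020 + 1·-7449239 = -2427750979
b_22 = 2·-2427750979 + 3·-763107459 + 2·-239865208 + 1·-75396089 + 1·-23699020 = -7723649860
b_23 = 2·-7723649860 + 3·-2427750979 + 2·-763107459 + 1·-239865208 + 1·-75396089 = -24572028872
b_24 = 2·-24572028872 + 3·-7723649860 + 2·-2427750979 + 1·-763107459 + 1·-239865208 = -78173481949
b_25 = 2·-78173481949 + 3·-24572028872 + 2·-7723649860 + 1·-2427750979 + 1·-763107459 = -248701208672
b_26 = 2·-248701208672 + 3·-78173481949 + 2·-24572028872 + 1·-7723649860 + 1·-2427750979 = -791218321774
b_27 = 2·-791218321774 + 3·-248701208672 + 2·-78173481949 + 1·-24572028872 + 1·-7723649860 = -2517182912194

-2517182912194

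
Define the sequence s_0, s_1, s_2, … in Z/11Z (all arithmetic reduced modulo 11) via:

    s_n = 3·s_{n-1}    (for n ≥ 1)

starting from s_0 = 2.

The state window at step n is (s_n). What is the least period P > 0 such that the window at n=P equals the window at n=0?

5

n=0: window = (2)
n=1: window = (6)
n=2: window = (7)
n=3: window = (10)
n=4: window = (8)
n=5: window = (2)
window at n=5 equals window at n=0 → period = 5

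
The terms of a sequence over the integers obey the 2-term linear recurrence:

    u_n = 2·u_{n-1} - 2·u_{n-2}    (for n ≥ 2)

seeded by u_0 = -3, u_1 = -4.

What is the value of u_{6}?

8

u_2 = 2·-4 + -2·-3 = -2
u_3 = 2·-2 + -2·-4 = 4
u_4 = 2·4 + -2·-2 = 12
u_5 = 2·12 + -2·4 = 16
u_6 = 2·16 + -2·12 = 8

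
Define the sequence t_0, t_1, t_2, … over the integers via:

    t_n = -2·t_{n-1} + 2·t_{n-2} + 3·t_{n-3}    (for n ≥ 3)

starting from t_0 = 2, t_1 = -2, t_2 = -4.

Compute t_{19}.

t_3 = -2·-4 + 2·-2 + 3·2 = 10
t_4 = -2·10 + 2·-4 + 3·-2 = -34
t_5 = -2·-34 + 2·10 + 3·-4 = 76
t_6 = -2·76 + 2·-34 + 3·10 = -190
t_7 = -2·-190 + 2·76 + 3·-34 = 430
t_8 = -2·430 + 2·-190 + 3·76 = -1012
t_9 = -2·-1012 + 2·430 + 3·-190 = 2314
t_10 = -2·2314 + 2·-1012 + 3·430 = -5362
t_11 = -2·-5362 + 2·2314 + 3·-1012 = 12316
t_12 = -2·12316 + 2·-5362 + 3·2314 = -28414
t_13 = -2·-28414 + 2·12316 + 3·-5362 = 65374
t_14 = -2·65374 + 2·-28414 + 3·12316 = -150628
t_15 = -2·-150628 + 2·65374 + 3·-28414 = 346762
t_16 = -2·346762 + 2·-150628 + 3·65374 = -798658
t_17 = -2·-798658 + 2·346762 + 3·-150628 = 1838956
t_18 = -2·1838956 + 2·-798658 + 3·346762 = -4234942
t_19 = -2·-4234942 + 2·1838956 + 3·-798658 = 9751822

9751822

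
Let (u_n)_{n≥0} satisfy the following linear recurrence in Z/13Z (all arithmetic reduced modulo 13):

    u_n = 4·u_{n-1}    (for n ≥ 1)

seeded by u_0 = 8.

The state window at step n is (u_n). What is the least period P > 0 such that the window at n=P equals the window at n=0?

6

n=0: window = (8)
n=1: window = (6)
n=2: window = (11)
n=3: window = (5)
n=4: window = (7)
n=5: window = (2)
n=6: window = (8)
window at n=6 equals window at n=0 → period = 6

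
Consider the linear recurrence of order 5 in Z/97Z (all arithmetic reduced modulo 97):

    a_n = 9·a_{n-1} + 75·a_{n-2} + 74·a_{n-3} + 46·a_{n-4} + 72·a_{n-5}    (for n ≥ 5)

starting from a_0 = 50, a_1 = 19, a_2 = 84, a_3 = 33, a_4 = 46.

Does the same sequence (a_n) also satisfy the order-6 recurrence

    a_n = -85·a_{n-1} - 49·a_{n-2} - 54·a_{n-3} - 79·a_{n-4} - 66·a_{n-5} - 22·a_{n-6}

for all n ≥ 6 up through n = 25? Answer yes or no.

Terms a_0..a_25: 50, 19, 84, 33, 46, 96, 57, 59, 9, 59, 71, 35, 21, 81, 89, 20, 39, 95, 54, 74, 42, 30, 81, 90, 69, 18
n=6: candidate gives 57, actual a_6 = 57 ✓
n=7: candidate gives 59, actual a_7 = 59 ✓
n=8: candidate gives 9, actual a_8 = 9 ✓
n=9: candidate gives 59, actual a_9 = 59 ✓
n=10: candidate gives 71, actual a_10 = 71 ✓
n=11: candidate gives 35, actual a_11 = 35 ✓
n=12: candidate gives 21, actual a_12 = 21 ✓
n=13: candidate gives 81, actual a_13 = 81 ✓
n=14: candidate gives 89, actual a_14 = 89 ✓
n=15: candidate gives 20, actual a_15 = 20 ✓
n=16: candidate gives 39, actual a_16 = 39 ✓
n=17: candidate gives 95, actual a_17 = 95 ✓
n=18: candidate gives 54, actual a_18 = 54 ✓
n=19: candidate gives 74, actual a_19 = 74 ✓
n=20: candidate gives 42, actual a_20 = 42 ✓
n=21: candidate gives 30, actual a_21 = 30 ✓
n=22: candidate gives 81, actual a_22 = 81 ✓
n=23: candidate gives 90, actual a_23 = 90 ✓
n=24: candidate gives 69, actual a_24 = 69 ✓
n=25: candidate gives 18, actual a_25 = 18 ✓

yes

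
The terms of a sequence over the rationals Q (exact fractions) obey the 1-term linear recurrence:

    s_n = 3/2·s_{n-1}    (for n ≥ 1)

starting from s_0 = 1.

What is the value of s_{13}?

s_1 = 3/2·1 = 3/2
s_2 = 3/2·3/2 = 9/4
s_3 = 3/2·9/4 = 27/8
s_4 = 3/2·27/8 = 81/16
s_5 = 3/2·81/16 = 243/32
s_6 = 3/2·243/32 = 729/64
s_7 = 3/2·729/64 = 2187/128
s_8 = 3/2·2187/128 = 6561/256
s_9 = 3/2·6561/256 = 19683/512
s_10 = 3/2·19683/512 = 59049/1024
s_11 = 3/2·59049/1024 = 177147/2048
s_12 = 3/2·177147/2048 = 531441/4096
s_13 = 3/2·531441/4096 = 1594323/8192

1594323/8192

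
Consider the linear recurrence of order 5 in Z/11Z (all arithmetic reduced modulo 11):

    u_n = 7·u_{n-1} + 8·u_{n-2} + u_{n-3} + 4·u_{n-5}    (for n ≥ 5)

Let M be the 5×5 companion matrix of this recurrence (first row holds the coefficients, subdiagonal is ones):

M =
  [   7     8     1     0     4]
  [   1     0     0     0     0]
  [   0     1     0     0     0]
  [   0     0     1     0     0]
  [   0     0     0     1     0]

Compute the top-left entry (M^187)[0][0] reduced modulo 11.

6

(M^187)[0][0] is the top entry after applying M 187 times to the unit state (1, 0, 0, 0, 0). Equivalently it is h_{191} for the auxiliary sequence (h_n) obeying the same recurrence with h_4 = 1 and h_i = 0 for 0 ≤ i < 4:
h_5 = 7·1 + 8·0 + 1·0 + 0·0 + 4·0 = 7
h_6 = 7·7 + 8·1 + 1·0 + 0·0 + 4·0 = 2
h_7 = 7·2 + 8·7 + 1·1 + 0·0 + 4·0 = 5
h_8 = 7·5 + 8·2 + 1·7 + 0·1 + 4·0 = 3
h_9 = 7·3 + 8·5 + 1·2 + 0·7 + 4·1 = 1
h_10 = 7·1 + 8·3 + 1·5 + 0·2 + 4·7 = 9
Continuing the recurrence:
  h_11 = 5;  h_12 = 7;  h_13 = 0;  h_14 = 10;  h_15 = 3;  h_16 = 0
  h_17 = 7;  h_18 = 8;  h_19 = 9;  h_20 = 3;  h_21 = 2;  h_22 = 9
  h_23 = 4;  h_24 = 6;  h_25 = 7;  h_26 = 10;  h_27 = 3;  h_28 = 3
  h_29 = 2;  h_30 = 3;  h_31 = 3;  h_32 = 4;  h_33 = 1;  h_34 = 6
  h_35 = 0;  h_36 = 6;  h_37 = 9;  h_38 = 5;  h_39 = 5;  h_40 = 7
  h_41 = 8;  h_42 = 10;  h_43 = 7;  h_44 = 3;  h_45 = 5;  h_46 = 10
  h_47 = 10;  h_48 = 7;  h_49 = 8;  h_50 = 10;  h_51 = 5;  h_52 = 9
  h_53 = 9;  h_54 = 7;  h_55 = 5;  h_56 = 10;  h_57 = 10;  h_58 = 4
  h_59 = 3;  h_60 = 6;  h_61 = 0;  h_62 = 3;  h_63 = 10;  h_64 = 7
  h_65 = 2;  h_66 = 3;  h_67 = 1;  h_68 = 7;  h_69 = 0;  h_70 = 10
  h_71 = 1;  h_72 = 3;  h_73 = 1;  h_74 = 10;  h_75 = 0;  h_76 = 8
  h_77 = 1;  h_78 = 9;  h_79 = 9;  h_80 = 4;  h_81 = 9;  h_82 = 9
  h_83 = 10;  h_84 = 0;  h_85 = 6;  h_86 = 0;  h_87 = 7;  h_88 = 7
  h_89 = 6;  h_90 = 8;  h_91 = 1;  h_92 = 6;  h_93 = 9;  h_94 = 4
  h_95 = 6;  h_96 = 10;  h_97 = 3;  h_98 = 0;  h_99 = 6;  h_100 = 3
  h_101 = 10;  h_102 = 2;  h_103 = 9;  h_104 = 3;  h_105 = 8;  h_106 = 8
  h_107 = 10;  h_108 = 2;  h_109 = 4;  h_110 = 9;  h_111 = 8;  h_112 = 7
  h_113 = 9;  h_114 = 0;  h_115 = 5;  h_116 = 10;  h_117 = 6;  h_118 = 9
  h_119 = 0;  h_120 = 10;  h_121 = 9;  h_122 = 2;  h_123 = 0;  h_124 = 3
  h_125 = 8;  h_126 = 6;  h_127 = 7;  h_128 = 6;  h_129 = 6;  h_130 = 8
  h_131 = 2;  h_132 = 2;  h_133 = 7;  h_134 = 3;  h_135 = 1;  h_136 = 2
  h_137 = 0;  h_138 = 1;  h_139 = 10;  h_140 = 5;  h_141 = 3;  h_142 = 5
  h_143 = 2;  h_144 = 9;  h_145 = 5;  h_146 = 0;  h_147 = 3;  h_148 = 1
  h_149 = 1;  h_150 = 5;  h_151 = 0;  h_152 = 9;  h_153 = 6;  h_154 = 8
  h_155 = 1;  h_156 = 0;  h_157 = 8;  h_158 = 4;  h_159 = 3;  h_160 = 10
  h_161 = 10;  h_162 = 9;  h_163 = 4;  h_164 = 1;  h_165 = 0;  h_166 = 8
  h_167 = 5;  h_168 = 5;  h_169 = 10;  h_170 = 5;  h_171 = 9;  h_172 = 1
  h_173 = 5;  h_174 = 4;  h_175 = 1;  h_176 = 3;  h_177 = 4;  h_178 = 7
  h_179 = 1;  h_180 = 5;  h_181 = 7;  h_182 = 7;  h_183 = 6;  h_184 = 10
  h_185 = 2;  h_186 = 7;  h_187 = 4;  h_188 = 0;  h_189 = 2
h_190 = 7·2 + 8·0 + 1·4 + 0·7 + 4·2 = 4
h_191 = 7·4 + 8·2 + 1·0 + 0·4 + 4·7 = 6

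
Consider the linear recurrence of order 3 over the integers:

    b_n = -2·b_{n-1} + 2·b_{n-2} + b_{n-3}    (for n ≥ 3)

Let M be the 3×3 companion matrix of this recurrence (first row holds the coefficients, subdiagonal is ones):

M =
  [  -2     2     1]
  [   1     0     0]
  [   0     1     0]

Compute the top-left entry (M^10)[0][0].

(M^10)[0][0] is the top entry after applying M 10 times to the unit state (1, 0, 0). Equivalently it is h_{12} for the auxiliary sequence (h_n) obeying the same recurrence with h_2 = 1 and h_i = 0 for 0 ≤ i < 2:
h_3 = -2·1 + 2·0 + 1·0 = -2
h_4 = -2·-2 + 2·1 + 1·0 = 6
h_5 = -2·6 + 2·-2 + 1·1 = -15
h_6 = -2·-15 + 2·6 + 1·-2 = 40
h_7 = -2·40 + 2·-15 + 1·6 = -104
h_8 = -2·-104 + 2·40 + 1·-15 = 273
h_9 = -2·273 + 2·-104 + 1·40 = -714
h_10 = -2·-714 + 2·273 + 1·-104 = 1870
h_11 = -2·1870 + 2·-714 + 1·273 = -4895
h_12 = -2·-4895 + 2·1870 + 1·-714 = 12816

12816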